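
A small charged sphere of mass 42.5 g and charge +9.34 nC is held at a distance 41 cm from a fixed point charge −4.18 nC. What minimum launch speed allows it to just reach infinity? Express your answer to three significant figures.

To just escape, total mechanical energy must reach zero at infinity: ½mv²_min + U = 0, so ½mv²_min = −U = |kQq|/r.
|U| = |kQq|/r = (8.99×10⁹ N·m²/C²)(4.18×10⁻⁹)(9.34×10⁻⁹)/(0.410) = 8.56×10⁻⁷ J.
v_min = √(2|U|/m) = √(2·8.56×10⁻⁷/0.0425) = 6.35×10⁻³ m/s.

6.35×10⁻³ m/s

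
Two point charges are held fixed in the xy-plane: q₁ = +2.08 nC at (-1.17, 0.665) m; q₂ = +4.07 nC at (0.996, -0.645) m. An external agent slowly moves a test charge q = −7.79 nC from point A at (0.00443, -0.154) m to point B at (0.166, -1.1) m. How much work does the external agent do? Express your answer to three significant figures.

For quasistatic motion the external work equals the change in potential energy: W_ext = qΔV = q(V_B − V_A).
At A: distances to the source charges are 1.43 m, 1.11 m; V_A = Σ kqᵢ/rᵢ = 46.1 V.
At B: distances to the source charges are 2.21 m, 0.947 m; V_B = Σ kqᵢ/rᵢ = 47.1 V.
ΔV = V_B − V_A = 0.975 V.
W_ext = qΔV = (-7.79×10⁻⁹ C)(0.975 V) = -7.60×10⁻⁹ J.

-7.60×10⁻⁹ J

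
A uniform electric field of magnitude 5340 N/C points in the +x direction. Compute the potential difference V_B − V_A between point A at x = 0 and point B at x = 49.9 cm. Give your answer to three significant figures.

-2660 V

In a uniform field, potential decreases in the direction of E: V_B − V_A = −E·Δx.
V_B − V_A = −(5340 V/m)(0.499 m) = -2660 V.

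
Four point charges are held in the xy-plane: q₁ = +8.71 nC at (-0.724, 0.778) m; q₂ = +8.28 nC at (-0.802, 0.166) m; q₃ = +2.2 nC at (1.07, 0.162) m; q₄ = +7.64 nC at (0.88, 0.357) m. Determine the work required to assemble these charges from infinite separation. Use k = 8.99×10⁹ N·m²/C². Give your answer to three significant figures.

The work to assemble the configuration equals its total potential energy, U = Σ kqᵢqⱼ/rᵢⱼ over all pairs.
Pair separations: r₁₂ = 0.617 m, r₁₃ = 1.90 m, r₁₄ = 1.66 m, r₂₃ = 1.87 m, r₂₄ = 1.69 m, r₃₄ = 0.272 m.
Summing all 6 pair terms gives U = 2.48×10⁻⁶ J.

2.48×10⁻⁶ J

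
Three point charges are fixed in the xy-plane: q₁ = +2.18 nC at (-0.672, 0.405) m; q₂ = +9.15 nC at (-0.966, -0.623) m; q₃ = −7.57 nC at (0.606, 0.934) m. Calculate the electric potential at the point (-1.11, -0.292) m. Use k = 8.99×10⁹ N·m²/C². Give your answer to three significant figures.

Electric potential is a scalar, so the contributions from each charge add algebraically: V = Σ kqᵢ/rᵢ.
Distances from the field point to each charge: r₁ = 0.823 m, r₂ = 0.361 m, r₃ = 2.11 m.
V = k[(2.18×10⁻⁹)/(0.823) + (9.15×10⁻⁹)/(0.361) + (-7.57×10⁻⁹)/(2.11)] = 219 V.

219 V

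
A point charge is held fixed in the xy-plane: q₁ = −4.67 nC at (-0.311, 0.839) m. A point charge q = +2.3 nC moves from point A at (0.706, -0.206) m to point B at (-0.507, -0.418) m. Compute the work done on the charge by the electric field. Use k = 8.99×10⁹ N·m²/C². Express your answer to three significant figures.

The work done by the electric force is W_field = −ΔU = −q(V_B − V_A) = q(V_A − V_B).
At A: distance to the source charge is 1.46 m; V_A = kq₁/r = -28.8 V.
At B: distance to the source charge is 1.27 m; V_B = kq₁/r = -33.0 V.
ΔV = V_B − V_A = -4.21 V.
W_field = −qΔV = −(2.30×10⁻⁹ C)(-4.21 V) = 9.68×10⁻⁹ J.

9.68×10⁻⁹ J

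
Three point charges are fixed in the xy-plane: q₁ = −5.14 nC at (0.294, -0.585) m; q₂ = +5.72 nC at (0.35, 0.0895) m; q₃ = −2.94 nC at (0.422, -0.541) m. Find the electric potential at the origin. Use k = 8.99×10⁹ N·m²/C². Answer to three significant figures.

33.2 V

The total potential is the scalar sum of each charge's contribution, V = Σ kqᵢ/rᵢ.
Distances from the field point to each charge: r₁ = 0.655 m, r₂ = 0.361 m, r₃ = 0.686 m.
V = k[(-5.14×10⁻⁹)/(0.655) + (5.72×10⁻⁹)/(0.361) + (-2.94×10⁻⁹)/(0.686)] = 33.2 V.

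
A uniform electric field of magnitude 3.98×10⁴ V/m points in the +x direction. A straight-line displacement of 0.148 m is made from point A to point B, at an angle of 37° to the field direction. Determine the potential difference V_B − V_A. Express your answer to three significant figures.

-4700 V

Only the component of displacement along E changes the potential: ΔV = −E·d·cosθ.
ΔV = −(3.98×10⁴ V/m)(0.148 m)cos37° = -4700 V.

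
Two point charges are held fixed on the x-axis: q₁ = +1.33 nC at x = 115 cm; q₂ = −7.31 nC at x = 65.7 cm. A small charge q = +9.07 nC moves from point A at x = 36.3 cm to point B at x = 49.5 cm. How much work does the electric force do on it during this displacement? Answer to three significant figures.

1.62×10⁻⁶ J

The work done by the electric force is W_field = −ΔU = −q(V_B − V_A) = q(V_A − V_B).
At A: distances to the source charges are 0.787 m, 0.294 m; V_A = Σ kqᵢ/rᵢ = -208 V.
At B: distances to the source charges are 0.655 m, 0.162 m; V_B = Σ kqᵢ/rᵢ = -387 V.
ΔV = V_B − V_A = -179 V.
W_field = −qΔV = −(9.07×10⁻⁹ C)(-179 V) = 1.62×10⁻⁶ J.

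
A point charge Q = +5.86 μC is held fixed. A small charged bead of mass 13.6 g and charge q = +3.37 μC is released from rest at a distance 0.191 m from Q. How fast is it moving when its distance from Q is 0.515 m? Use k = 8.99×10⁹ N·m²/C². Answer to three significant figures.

9.27 m/s

Only the electrostatic force acts, so mechanical energy is conserved: ½mv² = U₁ − U₂ = kQq(1/r₁ − 1/r₂).
U₁ − U₂ = (8.99×10⁹ N·m²/C²)(5.86×10⁻⁶ C)(3.37×10⁻⁶ C)(1/0.191 − 1/0.515) = 0.585 J.
v = √(2·0.585/0.0136) = 9.27 m/s.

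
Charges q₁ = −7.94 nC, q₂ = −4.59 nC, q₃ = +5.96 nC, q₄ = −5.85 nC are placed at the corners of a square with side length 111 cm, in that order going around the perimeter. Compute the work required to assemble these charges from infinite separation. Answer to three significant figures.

The work to assemble the configuration equals its total potential energy, U = Σ kqᵢqⱼ/rᵢⱼ over all pairs.
The four side pairs have separation 1.11 m and the two diagonal pairs 1.57 m.
Summing all 6 pair terms gives U = 5.02×10⁻⁸ J.

5.02×10⁻⁸ J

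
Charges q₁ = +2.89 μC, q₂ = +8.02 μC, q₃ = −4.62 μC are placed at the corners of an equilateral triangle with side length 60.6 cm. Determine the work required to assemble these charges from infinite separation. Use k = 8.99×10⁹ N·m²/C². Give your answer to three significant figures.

The work to assemble the configuration equals its total potential energy, U = Σ kqᵢqⱼ/rᵢⱼ over all pairs.
All three pair separations equal the side length, 0.606 m.
U = (0.344) + (-0.198) + (-0.550) = -0.404 J.

-0.404 J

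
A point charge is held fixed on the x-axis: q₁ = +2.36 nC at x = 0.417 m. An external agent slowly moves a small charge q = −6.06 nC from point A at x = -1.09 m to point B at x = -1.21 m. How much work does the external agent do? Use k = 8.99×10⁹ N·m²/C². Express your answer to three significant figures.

6.29×10⁻⁹ J

For quasistatic motion the external work equals the change in potential energy: W_ext = qΔV = q(V_B − V_A).
At A: distance to the source charge is 1.51 m; V_A = kq₁/r = 14.1 V.
At B: distance to the source charge is 1.63 m; V_B = kq₁/r = 13.0 V.
ΔV = V_B − V_A = -1.04 V.
W_ext = qΔV = (-6.06×10⁻⁹ C)(-1.04 V) = 6.29×10⁻⁹ J.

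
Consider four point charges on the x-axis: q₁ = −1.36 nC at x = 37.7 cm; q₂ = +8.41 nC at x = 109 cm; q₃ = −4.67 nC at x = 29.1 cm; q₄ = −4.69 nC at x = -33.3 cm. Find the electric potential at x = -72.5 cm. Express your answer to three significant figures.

-118 V

Electric potential is a scalar, so the contributions from each charge add algebraically: V = Σ kqᵢ/rᵢ.
Distances from the field point to each charge: r₁ = 1.10 m, r₂ = 1.81 m, r₃ = 1.02 m, r₄ = 0.392 m.
V = k[(-1.36×10⁻⁹)/(1.10) + (8.41×10⁻⁹)/(1.81) + (-4.67×10⁻⁹)/(1.02) + (-4.69×10⁻⁹)/(0.392)] = -118 V.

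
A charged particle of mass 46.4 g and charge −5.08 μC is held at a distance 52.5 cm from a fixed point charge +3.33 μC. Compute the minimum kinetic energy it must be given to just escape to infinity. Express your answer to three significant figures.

0.290 J

To just escape, total mechanical energy must reach zero at infinity: ½mv²_min + U = 0, so ½mv²_min = −U = |kQq|/r.
|U| = |kQq|/r = (8.99×10⁹ N·m²/C²)(3.33×10⁻⁶)(5.08×10⁻⁶)/(0.525) = 0.290 J.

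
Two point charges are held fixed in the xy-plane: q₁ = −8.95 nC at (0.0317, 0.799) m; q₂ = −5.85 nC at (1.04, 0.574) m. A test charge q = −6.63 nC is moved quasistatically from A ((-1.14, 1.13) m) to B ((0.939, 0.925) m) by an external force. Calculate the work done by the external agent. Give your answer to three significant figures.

For quasistatic motion the external work equals the change in potential energy: W_ext = qΔV = q(V_B − V_A).
At A: distances to the source charges are 1.22 m, 2.25 m; V_A = Σ kqᵢ/rᵢ = -89.5 V.
At B: distances to the source charges are 0.916 m, 0.365 m; V_B = Σ kqᵢ/rᵢ = -232 V.
ΔV = V_B − V_A = -142 V.
W_ext = qΔV = (-6.63×10⁻⁹ C)(-142 V) = 9.44×10⁻⁷ J.

9.44×10⁻⁷ J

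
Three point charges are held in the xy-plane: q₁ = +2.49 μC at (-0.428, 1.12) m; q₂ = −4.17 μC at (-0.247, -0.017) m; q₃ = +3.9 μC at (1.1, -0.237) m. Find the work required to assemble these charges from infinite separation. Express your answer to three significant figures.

The assembly work is the sum of pairwise potential energies, U = Σ_{i<j} kqᵢqⱼ/rᵢⱼ.
Pair separations: r₁₂ = 1.15 m, r₁₃ = 2.04 m, r₂₃ = 1.36 m.
U = (-0.0811) + (0.0427) + (-0.107) = -0.145 J.

-0.145 J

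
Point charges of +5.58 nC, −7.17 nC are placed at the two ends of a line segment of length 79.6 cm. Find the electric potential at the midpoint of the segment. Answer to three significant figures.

-35.9 V

Electric potential is a scalar, so the contributions from each charge add algebraically: V = Σ kqᵢ/rᵢ.
Each charge is 0.398 m from the midpoint.
V = k[(5.58×10⁻⁹)/(0.398) + (-7.17×10⁻⁹)/(0.398)] = -35.9 V.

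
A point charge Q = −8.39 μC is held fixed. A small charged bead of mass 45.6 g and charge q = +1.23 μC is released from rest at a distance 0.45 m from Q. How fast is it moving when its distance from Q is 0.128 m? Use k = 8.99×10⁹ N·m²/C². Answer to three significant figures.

Only the electrostatic force acts, so mechanical energy is conserved: ½mv² = U₁ − U₂ = kQq(1/r₁ − 1/r₂).
U₁ − U₂ = (8.99×10⁹ N·m²/C²)(-8.39×10⁻⁶ C)(1.23×10⁻⁶ C)(1/0.450 − 1/0.128) = 0.519 J.
v = √(2·0.519/0.0456) = 4.77 m/s.

4.77 m/s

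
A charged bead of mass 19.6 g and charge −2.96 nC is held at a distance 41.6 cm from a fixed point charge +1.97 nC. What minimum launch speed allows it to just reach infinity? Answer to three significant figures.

3.59×10⁻³ m/s

To just escape, total mechanical energy must reach zero at infinity: ½mv²_min + U = 0, so ½mv²_min = −U = |kQq|/r.
|U| = |kQq|/r = (8.99×10⁹ N·m²/C²)(1.97×10⁻⁹)(2.96×10⁻⁹)/(0.416) = 1.26×10⁻⁷ J.
v_min = √(2|U|/m) = √(2·1.26×10⁻⁷/0.0196) = 3.59×10⁻³ m/s.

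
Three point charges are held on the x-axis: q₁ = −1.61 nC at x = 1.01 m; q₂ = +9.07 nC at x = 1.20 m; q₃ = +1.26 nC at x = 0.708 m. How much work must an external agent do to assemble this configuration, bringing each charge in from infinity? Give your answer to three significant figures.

-5.43×10⁻⁷ J

The work to assemble the configuration equals its total potential energy, U = Σ kqᵢqⱼ/rᵢⱼ over all pairs.
Pair separations: r₁₂ = 0.190 m, r₁₃ = 0.302 m, r₂₃ = 0.492 m.
U = (-6.91×10⁻⁷) + (-6.04×10⁻⁸) + (2.09×10⁻⁷) = -5.43×10⁻⁷ J.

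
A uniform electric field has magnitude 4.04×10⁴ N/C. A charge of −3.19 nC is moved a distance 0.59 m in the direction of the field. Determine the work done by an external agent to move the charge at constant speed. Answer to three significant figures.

The potential change for a displacement 0.59 m in the direction of the field is ΔV = −Ed = -2.38×10⁴ V.
W_ext = qΔV = 7.60×10⁻⁵ J.

7.60×10⁻⁵ J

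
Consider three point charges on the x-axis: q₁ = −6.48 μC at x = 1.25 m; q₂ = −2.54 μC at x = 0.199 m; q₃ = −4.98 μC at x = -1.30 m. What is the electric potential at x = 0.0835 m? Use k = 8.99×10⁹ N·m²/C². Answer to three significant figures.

-2.80×10⁵ V

Electric potential is a scalar, so the contributions from each charge add algebraically: V = Σ kqᵢ/rᵢ.
Distances from the field point to each charge: r₁ = 1.17 m, r₂ = 0.116 m, r₃ = 1.38 m.
V = k[(-6.48×10⁻⁶)/(1.17) + (-2.54×10⁻⁶)/(0.116) + (-4.98×10⁻⁶)/(1.38)] = -2.80×10⁵ V.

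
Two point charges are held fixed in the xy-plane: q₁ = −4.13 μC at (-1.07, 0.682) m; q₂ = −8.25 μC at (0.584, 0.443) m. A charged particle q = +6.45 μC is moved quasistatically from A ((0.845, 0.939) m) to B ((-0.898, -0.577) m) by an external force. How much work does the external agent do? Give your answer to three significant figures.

For quasistatic motion the external work equals the change in potential energy: W_ext = qΔV = q(V_B − V_A).
At A: distances to the source charges are 1.93 m, 0.560 m; V_A = Σ kqᵢ/rᵢ = -1.52×10⁵ V.
At B: distances to the source charges are 1.27 m, 1.80 m; V_B = Σ kqᵢ/rᵢ = -7.04×10⁴ V.
ΔV = V_B − V_A = 8.11×10⁴ V.
W_ext = qΔV = (6.45×10⁻⁶ C)(8.11×10⁴ V) = 0.523 J.

0.523 J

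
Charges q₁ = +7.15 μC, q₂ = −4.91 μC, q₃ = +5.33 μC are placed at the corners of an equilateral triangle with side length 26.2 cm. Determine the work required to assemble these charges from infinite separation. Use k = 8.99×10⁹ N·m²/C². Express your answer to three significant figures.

The work to assemble the configuration equals its total potential energy, U = Σ kqᵢqⱼ/rᵢⱼ over all pairs.
All three pair separations equal the side length, 0.262 m.
U = (-1.20) + (1.31) + (-0.898) = -0.795 J.

-0.795 J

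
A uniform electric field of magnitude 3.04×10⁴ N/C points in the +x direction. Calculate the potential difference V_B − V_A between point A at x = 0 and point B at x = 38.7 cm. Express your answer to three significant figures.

-1.18×10⁴ V

In a uniform field, potential decreases in the direction of E: V_B − V_A = −E·Δx.
V_B − V_A = −(3.04×10⁴ V/m)(0.387 m) = -1.18×10⁴ V.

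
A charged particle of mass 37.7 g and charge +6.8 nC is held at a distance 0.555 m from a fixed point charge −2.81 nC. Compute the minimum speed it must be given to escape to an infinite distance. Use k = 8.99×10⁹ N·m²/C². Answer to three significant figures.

4.05×10⁻³ m/s

To just escape, total mechanical energy must reach zero at infinity: ½mv²_min + U = 0, so ½mv²_min = −U = |kQq|/r.
|U| = |kQq|/r = (8.99×10⁹ N·m²/C²)(2.81×10⁻⁹)(6.80×10⁻⁹)/(0.555) = 3.10×10⁻⁷ J.
v_min = √(2|U|/m) = √(2·3.10×10⁻⁷/0.0377) = 4.05×10⁻³ m/s.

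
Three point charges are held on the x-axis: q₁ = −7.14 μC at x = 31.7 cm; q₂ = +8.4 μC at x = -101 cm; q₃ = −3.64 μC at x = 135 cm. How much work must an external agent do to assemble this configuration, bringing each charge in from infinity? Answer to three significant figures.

-0.297 J

The work to assemble the configuration equals its total potential energy, U = Σ kqᵢqⱼ/rᵢⱼ over all pairs.
Pair separations: r₁₂ = 1.33 m, r₁₃ = 1.03 m, r₂₃ = 2.36 m.
U = (-0.406) + (0.226) + (-0.116) = -0.297 J.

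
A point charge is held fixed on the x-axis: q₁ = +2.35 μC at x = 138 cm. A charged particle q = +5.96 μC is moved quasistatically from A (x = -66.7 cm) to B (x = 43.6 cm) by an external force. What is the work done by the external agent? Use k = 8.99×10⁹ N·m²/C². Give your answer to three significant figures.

0.0719 J

For quasistatic motion the external work equals the change in potential energy: W_ext = qΔV = q(V_B − V_A).
At A: distance to the source charge is 2.05 m; V_A = kq₁/r = 1.03×10⁴ V.
At B: distance to the source charge is 0.944 m; V_B = kq₁/r = 2.24×10⁴ V.
ΔV = V_B − V_A = 1.21×10⁴ V.
W_ext = qΔV = (5.96×10⁻⁶ C)(1.21×10⁴ V) = 0.0719 J.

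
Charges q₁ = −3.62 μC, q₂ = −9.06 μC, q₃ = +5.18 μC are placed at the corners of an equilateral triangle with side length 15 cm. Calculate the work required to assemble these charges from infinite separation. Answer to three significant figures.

The work to assemble the configuration equals its total potential energy, U = Σ kqᵢqⱼ/rᵢⱼ over all pairs.
All three pair separations equal the side length, 0.150 m.
U = (1.97) + (-1.12) + (-2.81) = -1.97 J.

-1.97 J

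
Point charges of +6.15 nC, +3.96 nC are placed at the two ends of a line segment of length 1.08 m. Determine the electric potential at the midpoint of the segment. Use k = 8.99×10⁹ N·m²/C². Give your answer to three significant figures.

The total potential is the scalar sum of each charge's contribution, V = Σ kqᵢ/rᵢ.
Each charge is 0.540 m from the midpoint.
V = k[(6.15×10⁻⁹)/(0.540) + (3.96×10⁻⁹)/(0.540)] = 168 V.

168 V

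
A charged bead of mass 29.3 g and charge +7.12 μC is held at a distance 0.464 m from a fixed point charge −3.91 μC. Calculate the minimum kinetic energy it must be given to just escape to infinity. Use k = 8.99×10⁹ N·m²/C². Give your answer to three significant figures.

To just escape, total mechanical energy must reach zero at infinity: ½mv²_min + U = 0, so ½mv²_min = −U = |kQq|/r.
|U| = |kQq|/r = (8.99×10⁹ N·m²/C²)(3.91×10⁻⁶)(7.12×10⁻⁶)/(0.464) = 0.539 J.

0.539 J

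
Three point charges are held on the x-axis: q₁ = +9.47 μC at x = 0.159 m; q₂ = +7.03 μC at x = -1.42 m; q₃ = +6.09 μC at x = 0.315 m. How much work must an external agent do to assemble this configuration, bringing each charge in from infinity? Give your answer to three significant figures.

3.92 J

The assembly work is the sum of pairwise potential energies, U = Σ_{i<j} kqᵢqⱼ/rᵢⱼ.
Pair separations: r₁₂ = 1.58 m, r₁₃ = 0.156 m, r₂₃ = 1.73 m.
U = (0.379) + (3.32) + (0.222) = 3.92 J.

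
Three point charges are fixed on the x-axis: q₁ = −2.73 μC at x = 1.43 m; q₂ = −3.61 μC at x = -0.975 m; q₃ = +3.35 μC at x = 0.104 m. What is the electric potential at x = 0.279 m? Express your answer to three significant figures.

Electric potential is a scalar, so the contributions from each charge add algebraically: V = Σ kqᵢ/rᵢ.
Distances from the field point to each charge: r₁ = 1.15 m, r₂ = 1.25 m, r₃ = 0.175 m.
V = k[(-2.73×10⁻⁶)/(1.15) + (-3.61×10⁻⁶)/(1.25) + (3.35×10⁻⁶)/(0.175)] = 1.25×10⁵ V.

1.25×10⁵ V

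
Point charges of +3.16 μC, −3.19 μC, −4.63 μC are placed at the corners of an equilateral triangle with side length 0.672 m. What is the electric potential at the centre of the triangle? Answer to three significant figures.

The total potential is the scalar sum of each charge's contribution, V = Σ kqᵢ/rᵢ.
The distance from each vertex to the centroid is a/√3 = 0.388 m.
V = k[(3.16×10⁻⁶)/(0.388) + (-3.19×10⁻⁶)/(0.388) + (-4.63×10⁻⁶)/(0.388)] = -1.08×10⁵ V.

-1.08×10⁵ V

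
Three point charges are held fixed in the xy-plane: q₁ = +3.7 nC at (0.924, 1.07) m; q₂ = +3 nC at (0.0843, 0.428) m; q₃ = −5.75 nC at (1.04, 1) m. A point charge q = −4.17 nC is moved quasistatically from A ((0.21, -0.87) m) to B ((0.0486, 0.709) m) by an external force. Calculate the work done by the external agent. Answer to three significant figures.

For quasistatic motion the external work equals the change in potential energy: W_ext = qΔV = q(V_B − V_A).
At A: distances to the source charges are 2.07 m, 1.30 m, 2.05 m; V_A = Σ kqᵢ/rᵢ = 11.5 V.
At B: distances to the source charges are 0.947 m, 0.283 m, 1.03 m; V_B = Σ kqᵢ/rᵢ = 80.3 V.
ΔV = V_B − V_A = 68.8 V.
W_ext = qΔV = (-4.17×10⁻⁹ C)(68.8 V) = -2.87×10⁻⁷ J.

-2.87×10⁻⁷ J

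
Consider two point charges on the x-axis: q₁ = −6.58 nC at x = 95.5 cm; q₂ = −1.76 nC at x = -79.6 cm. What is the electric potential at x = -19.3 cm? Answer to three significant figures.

-77.8 V

Electric potential is a scalar, so the contributions from each charge add algebraically: V = Σ kqᵢ/rᵢ.
Distances from the field point to each charge: r₁ = 1.15 m, r₂ = 0.603 m.
V = k[(-6.58×10⁻⁹)/(1.15) + (-1.76×10⁻⁹)/(0.603)] = -77.8 V.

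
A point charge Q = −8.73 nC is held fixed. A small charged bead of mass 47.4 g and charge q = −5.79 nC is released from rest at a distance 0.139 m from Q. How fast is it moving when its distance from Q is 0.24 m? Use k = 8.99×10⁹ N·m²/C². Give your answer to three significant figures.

7.62×10⁻³ m/s

Only the electrostatic force acts, so mechanical energy is conserved: ½mv² = U₁ − U₂ = kQq(1/r₁ − 1/r₂).
U₁ − U₂ = (8.99×10⁹ N·m²/C²)(-8.73×10⁻⁹ C)(-5.79×10⁻⁹ C)(1/0.139 − 1/0.240) = 1.38×10⁻⁶ J.
v = √(2·1.38×10⁻⁶/0.0474) = 7.62×10⁻³ m/s.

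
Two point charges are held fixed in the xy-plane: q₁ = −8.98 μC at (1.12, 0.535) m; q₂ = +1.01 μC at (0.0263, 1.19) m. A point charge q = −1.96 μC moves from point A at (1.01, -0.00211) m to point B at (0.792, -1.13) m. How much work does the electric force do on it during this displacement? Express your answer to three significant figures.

0.191 J

The work done by the electric force is W_field = −ΔU = −q(V_B − V_A) = q(V_A − V_B).
At A: distances to the source charges are 0.548 m, 1.55 m; V_A = Σ kqᵢ/rᵢ = -1.41×10⁵ V.
At B: distances to the source charges are 1.70 m, 2.44 m; V_B = Σ kqᵢ/rᵢ = -4.39×10⁴ V.
ΔV = V_B − V_A = 9.75×10⁴ V.
W_field = −qΔV = −(-1.96×10⁻⁶ C)(9.75×10⁴ V) = 0.191 J.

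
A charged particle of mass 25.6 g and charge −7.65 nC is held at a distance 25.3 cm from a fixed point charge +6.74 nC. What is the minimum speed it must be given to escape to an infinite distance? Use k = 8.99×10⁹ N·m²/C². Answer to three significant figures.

To just escape, total mechanical energy must reach zero at infinity: ½mv²_min + U = 0, so ½mv²_min = −U = |kQq|/r.
|U| = |kQq|/r = (8.99×10⁹ N·m²/C²)(6.74×10⁻⁹)(7.65×10⁻⁹)/(0.253) = 1.83×10⁻⁶ J.
v_min = √(2|U|/m) = √(2·1.83×10⁻⁶/0.0256) = 0.0120 m/s.

0.0120 m/s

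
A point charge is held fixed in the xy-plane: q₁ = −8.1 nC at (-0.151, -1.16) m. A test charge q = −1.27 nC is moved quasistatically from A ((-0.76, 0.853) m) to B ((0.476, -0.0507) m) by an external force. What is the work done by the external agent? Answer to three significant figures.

For quasistatic motion the external work equals the change in potential energy: W_ext = qΔV = q(V_B − V_A).
At A: distance to the source charge is 2.10 m; V_A = kq₁/r = -34.6 V.
At B: distance to the source charge is 1.27 m; V_B = kq₁/r = -57.1 V.
ΔV = V_B − V_A = -22.5 V.
W_ext = qΔV = (-1.27×10⁻⁹ C)(-22.5 V) = 2.86×10⁻⁸ J.

2.86×10⁻⁸ J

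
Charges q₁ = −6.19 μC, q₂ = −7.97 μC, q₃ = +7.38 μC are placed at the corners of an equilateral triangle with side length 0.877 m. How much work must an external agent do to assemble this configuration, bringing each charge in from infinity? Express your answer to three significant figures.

-0.566 J

The assembly work is the sum of pairwise potential energies, U = Σ_{i<j} kqᵢqⱼ/rᵢⱼ.
All three pair separations equal the side length, 0.877 m.
U = (0.506) + (-0.468) + (-0.603) = -0.566 J.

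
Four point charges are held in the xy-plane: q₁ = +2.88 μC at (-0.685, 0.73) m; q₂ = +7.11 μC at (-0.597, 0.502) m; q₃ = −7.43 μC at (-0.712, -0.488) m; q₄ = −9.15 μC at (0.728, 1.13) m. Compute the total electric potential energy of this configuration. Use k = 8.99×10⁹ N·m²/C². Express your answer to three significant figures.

The work to assemble the configuration equals its total potential energy, U = Σ kqᵢqⱼ/rᵢⱼ over all pairs.
Pair separations: r₁₂ = 0.244 m, r₁₃ = 1.22 m, r₁₄ = 1.47 m, r₂₃ = 0.997 m, r₂₄ = 1.47 m, r₃₄ = 2.17 m.
Summing all 6 pair terms gives U = -0.159 J.

-0.159 J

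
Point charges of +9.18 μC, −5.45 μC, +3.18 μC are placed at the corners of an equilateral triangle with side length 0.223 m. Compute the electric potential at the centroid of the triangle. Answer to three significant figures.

4.82×10⁵ V

The total potential is the scalar sum of each charge's contribution, V = Σ kqᵢ/rᵢ.
The distance from each vertex to the centroid is a/√3 = 0.129 m.
V = k[(9.18×10⁻⁶)/(0.129) + (-5.45×10⁻⁶)/(0.129) + (3.18×10⁻⁶)/(0.129)] = 4.82×10⁵ V.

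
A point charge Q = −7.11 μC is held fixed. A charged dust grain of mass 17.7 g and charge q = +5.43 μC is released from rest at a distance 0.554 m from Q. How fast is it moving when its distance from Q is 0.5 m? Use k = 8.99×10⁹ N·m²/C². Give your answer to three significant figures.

Only the electrostatic force acts, so mechanical energy is conserved: ½mv² = U₁ − U₂ = kQq(1/r₁ − 1/r₂).
U₁ − U₂ = (8.99×10⁹ N·m²/C²)(-7.11×10⁻⁶ C)(5.43×10⁻⁶ C)(1/0.554 − 1/0.500) = 0.0677 J.
v = √(2·0.0677/0.0177) = 2.77 m/s.

2.77 m/s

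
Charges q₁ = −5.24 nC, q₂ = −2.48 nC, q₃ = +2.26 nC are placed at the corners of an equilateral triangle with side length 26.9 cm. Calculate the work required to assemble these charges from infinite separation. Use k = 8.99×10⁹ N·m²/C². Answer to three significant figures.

The assembly work is the sum of pairwise potential energies, U = Σ_{i<j} kqᵢqⱼ/rᵢⱼ.
All three pair separations equal the side length, 0.269 m.
U = (4.34×10⁻⁷) + (-3.96×10⁻⁷) + (-1.87×10⁻⁷) = -1.49×10⁻⁷ J.

-1.49×10⁻⁷ J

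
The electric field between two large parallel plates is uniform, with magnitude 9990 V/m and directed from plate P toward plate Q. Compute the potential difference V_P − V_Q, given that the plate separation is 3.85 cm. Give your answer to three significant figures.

In a uniform field, potential decreases in the direction of E: ΔV = −E·d for a displacement d parallel to E.
Going from Q to P is a displacement of 3.85 cm opposite to the field, so V_P − V_Q = +Ed = 385 V.

385 V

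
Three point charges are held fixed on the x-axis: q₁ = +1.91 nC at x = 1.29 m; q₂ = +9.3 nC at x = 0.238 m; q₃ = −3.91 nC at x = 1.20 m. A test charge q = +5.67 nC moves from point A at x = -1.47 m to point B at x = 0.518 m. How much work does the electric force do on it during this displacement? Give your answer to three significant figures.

The work done by the electric force is W_field = −ΔU = −q(V_B − V_A) = q(V_A − V_B).
At A: distances to the source charges are 2.76 m, 1.71 m, 2.67 m; V_A = Σ kqᵢ/rᵢ = 42.0 V.
At B: distances to the source charges are 0.772 m, 0.280 m, 0.682 m; V_B = Σ kqᵢ/rᵢ = 269 V.
ΔV = V_B − V_A = 227 V.
W_field = −qΔV = −(5.67×10⁻⁹ C)(227 V) = -1.29×10⁻⁶ J.

-1.29×10⁻⁶ J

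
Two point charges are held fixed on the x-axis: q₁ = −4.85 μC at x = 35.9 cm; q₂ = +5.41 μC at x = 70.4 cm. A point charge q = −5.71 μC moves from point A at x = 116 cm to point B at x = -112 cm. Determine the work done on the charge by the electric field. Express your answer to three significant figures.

The work done by the electric force is W_field = −ΔU = −q(V_B − V_A) = q(V_A − V_B).
At A: distances to the source charges are 0.801 m, 0.456 m; V_A = Σ kqᵢ/rᵢ = 5.22×10⁴ V.
At B: distances to the source charges are 1.48 m, 1.82 m; V_B = Σ kqᵢ/rᵢ = -2820 V.
ΔV = V_B − V_A = -5.50×10⁴ V.
W_field = −qΔV = −(-5.71×10⁻⁶ C)(-5.50×10⁴ V) = -0.314 J.

-0.314 J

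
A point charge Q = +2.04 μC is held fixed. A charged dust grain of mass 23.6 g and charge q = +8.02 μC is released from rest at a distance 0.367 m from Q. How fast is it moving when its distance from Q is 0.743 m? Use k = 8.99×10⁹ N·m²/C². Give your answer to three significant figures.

4.15 m/s

Only the electrostatic force acts, so mechanical energy is conserved: ½mv² = U₁ − U₂ = kQq(1/r₁ − 1/r₂).
U₁ − U₂ = (8.99×10⁹ N·m²/C²)(2.04×10⁻⁶ C)(8.02×10⁻⁶ C)(1/0.367 − 1/0.743) = 0.203 J.
v = √(2·0.203/0.0236) = 4.15 m/s.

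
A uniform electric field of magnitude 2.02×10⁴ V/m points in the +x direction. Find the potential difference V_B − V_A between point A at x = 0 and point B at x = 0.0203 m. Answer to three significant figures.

-410 V

In a uniform field, potential decreases in the direction of E: V_B − V_A = −E·Δx.
V_B − V_A = −(2.02×10⁴ V/m)(0.0203 m) = -410 V.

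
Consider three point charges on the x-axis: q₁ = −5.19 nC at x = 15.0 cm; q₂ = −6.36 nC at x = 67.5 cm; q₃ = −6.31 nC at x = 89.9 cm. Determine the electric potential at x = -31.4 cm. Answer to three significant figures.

-205 V

The total potential is the scalar sum of each charge's contribution, V = Σ kqᵢ/rᵢ.
Distances from the field point to each charge: r₁ = 0.464 m, r₂ = 0.989 m, r₃ = 1.21 m.
V = k[(-5.19×10⁻⁹)/(0.464) + (-6.36×10⁻⁹)/(0.989) + (-6.31×10⁻⁹)/(1.21)] = -205 V.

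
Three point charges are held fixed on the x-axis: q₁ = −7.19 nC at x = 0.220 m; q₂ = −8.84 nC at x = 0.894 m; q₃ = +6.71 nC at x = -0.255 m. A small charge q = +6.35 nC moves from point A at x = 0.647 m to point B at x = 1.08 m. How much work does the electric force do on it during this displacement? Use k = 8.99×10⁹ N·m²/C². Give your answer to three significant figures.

The work done by the electric force is W_field = −ΔU = −q(V_B − V_A) = q(V_A − V_B).
At A: distances to the source charges are 0.427 m, 0.247 m, 0.902 m; V_A = Σ kqᵢ/rᵢ = -406 V.
At B: distances to the source charges are 0.860 m, 0.186 m, 1.33 m; V_B = Σ kqᵢ/rᵢ = -457 V.
ΔV = V_B − V_A = -51.0 V.
W_field = −qΔV = −(6.35×10⁻⁹ C)(-51.0 V) = 3.24×10⁻⁷ J.

3.24×10⁻⁷ J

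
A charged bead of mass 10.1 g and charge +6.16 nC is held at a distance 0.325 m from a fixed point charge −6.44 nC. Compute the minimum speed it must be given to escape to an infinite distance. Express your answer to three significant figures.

To just escape, total mechanical energy must reach zero at infinity: ½mv²_min + U = 0, so ½mv²_min = −U = |kQq|/r.
|U| = |kQq|/r = (8.99×10⁹ N·m²/C²)(6.44×10⁻⁹)(6.16×10⁻⁹)/(0.325) = 1.10×10⁻⁶ J.
v_min = √(2|U|/m) = √(2·1.10×10⁻⁶/0.0101) = 0.0147 m/s.

0.0147 m/s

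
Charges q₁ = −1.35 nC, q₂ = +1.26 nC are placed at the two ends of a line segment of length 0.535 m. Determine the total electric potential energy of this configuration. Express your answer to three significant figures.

The assembly work is the sum of pairwise potential energies, U = Σ_{i<j} kqᵢqⱼ/rᵢⱼ.
The separation is r = 0.535 m.
U = (-2.86×10⁻⁸) = -2.86×10⁻⁸ J.

-2.86×10⁻⁸ J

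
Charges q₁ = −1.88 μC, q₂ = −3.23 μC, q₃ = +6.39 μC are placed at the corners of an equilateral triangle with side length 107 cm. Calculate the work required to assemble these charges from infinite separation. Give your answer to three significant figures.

-0.223 J

The assembly work is the sum of pairwise potential energies, U = Σ_{i<j} kqᵢqⱼ/rᵢⱼ.
All three pair separations equal the side length, 1.07 m.
U = (0.0510) + (-0.101) + (-0.173) = -0.223 J.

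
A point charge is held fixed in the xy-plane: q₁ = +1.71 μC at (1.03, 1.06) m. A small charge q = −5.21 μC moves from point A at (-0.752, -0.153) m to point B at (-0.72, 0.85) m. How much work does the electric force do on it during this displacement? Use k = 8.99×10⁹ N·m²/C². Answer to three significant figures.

8.29×10⁻³ J

The work done by the electric force is W_field = −ΔU = −q(V_B − V_A) = q(V_A − V_B).
At A: distance to the source charge is 2.16 m; V_A = kq₁/r = 7130 V.
At B: distance to the source charge is 1.76 m; V_B = kq₁/r = 8720 V.
ΔV = V_B − V_A = 1590 V.
W_field = −qΔV = −(-5.21×10⁻⁶ C)(1590 V) = 8.29×10⁻³ J.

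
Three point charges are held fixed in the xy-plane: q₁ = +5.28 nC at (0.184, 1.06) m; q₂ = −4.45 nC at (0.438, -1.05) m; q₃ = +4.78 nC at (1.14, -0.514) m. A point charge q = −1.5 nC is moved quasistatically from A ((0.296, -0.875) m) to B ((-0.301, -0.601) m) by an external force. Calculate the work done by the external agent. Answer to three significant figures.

For quasistatic motion the external work equals the change in potential energy: W_ext = qΔV = q(V_B − V_A).
At A: distances to the source charges are 1.94 m, 0.225 m, 0.918 m; V_A = Σ kqᵢ/rᵢ = -106 V.
At B: distances to the source charges are 1.73 m, 0.865 m, 1.44 m; V_B = Σ kqᵢ/rᵢ = 10.9 V.
ΔV = V_B − V_A = 117 V.
W_ext = qΔV = (-1.50×10⁻⁹ C)(117 V) = -1.76×10⁻⁷ J.

-1.76×10⁻⁷ J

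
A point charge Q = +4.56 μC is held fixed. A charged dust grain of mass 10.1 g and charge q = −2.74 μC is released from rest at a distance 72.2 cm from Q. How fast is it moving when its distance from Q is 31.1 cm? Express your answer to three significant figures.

6.38 m/s

Only the electrostatic force acts, so mechanical energy is conserved: ½mv² = U₁ − U₂ = kQq(1/r₁ − 1/r₂).
U₁ − U₂ = (8.99×10⁹ N·m²/C²)(4.56×10⁻⁶ C)(-2.74×10⁻⁶ C)(1/0.722 − 1/0.311) = 0.206 J.
v = √(2·0.206/0.0101) = 6.38 m/s.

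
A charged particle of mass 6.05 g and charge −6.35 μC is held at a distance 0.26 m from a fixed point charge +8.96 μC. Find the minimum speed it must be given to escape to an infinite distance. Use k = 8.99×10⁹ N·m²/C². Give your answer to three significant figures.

25.5 m/s

To just escape, total mechanical energy must reach zero at infinity: ½mv²_min + U = 0, so ½mv²_min = −U = |kQq|/r.
|U| = |kQq|/r = (8.99×10⁹ N·m²/C²)(8.96×10⁻⁶)(6.35×10⁻⁶)/(0.260) = 1.97 J.
v_min = √(2|U|/m) = √(2·1.97/6.05×10⁻³) = 25.5 m/s.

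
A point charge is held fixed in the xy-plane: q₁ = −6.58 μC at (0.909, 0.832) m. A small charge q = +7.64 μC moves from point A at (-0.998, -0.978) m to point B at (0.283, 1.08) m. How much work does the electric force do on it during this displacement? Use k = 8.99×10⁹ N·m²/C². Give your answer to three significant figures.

The work done by the electric force is W_field = −ΔU = −q(V_B − V_A) = q(V_A − V_B).
At A: distance to the source charge is 2.63 m; V_A = kq₁/r = -2.25×10⁴ V.
At B: distance to the source charge is 0.673 m; V_B = kq₁/r = -8.79×10⁴ V.
ΔV = V_B − V_A = -6.54×10⁴ V.
W_field = −qΔV = −(7.64×10⁻⁶ C)(-6.54×10⁴ V) = 0.499 J.

0.499 J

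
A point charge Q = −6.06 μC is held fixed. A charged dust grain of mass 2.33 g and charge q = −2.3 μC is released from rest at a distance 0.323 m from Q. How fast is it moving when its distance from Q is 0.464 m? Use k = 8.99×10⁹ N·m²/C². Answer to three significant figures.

10.1 m/s

Only the electrostatic force acts, so mechanical energy is conserved: ½mv² = U₁ − U₂ = kQq(1/r₁ − 1/r₂).
U₁ − U₂ = (8.99×10⁹ N·m²/C²)(-6.06×10⁻⁶ C)(-2.30×10⁻⁶ C)(1/0.323 − 1/0.464) = 0.118 J.
v = √(2·0.118/2.33×10⁻³) = 10.1 m/s.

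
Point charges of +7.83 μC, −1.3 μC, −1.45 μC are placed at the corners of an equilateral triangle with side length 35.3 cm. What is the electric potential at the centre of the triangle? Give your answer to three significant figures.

2.24×10⁵ V

Electric potential is a scalar, so the contributions from each charge add algebraically: V = Σ kqᵢ/rᵢ.
The distance from each vertex to the centroid is a/√3 = 0.204 m.
V = k[(7.83×10⁻⁶)/(0.204) + (-1.30×10⁻⁶)/(0.204) + (-1.45×10⁻⁶)/(0.204)] = 2.24×10⁵ V.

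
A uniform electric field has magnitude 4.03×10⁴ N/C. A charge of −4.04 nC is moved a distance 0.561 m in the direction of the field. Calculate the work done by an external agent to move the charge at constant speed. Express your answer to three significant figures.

The potential change for a displacement 0.561 m in the direction of the field is ΔV = −Ed = -2.26×10⁴ V.
W_ext = qΔV = 9.13×10⁻⁵ J.

9.13×10⁻⁵ J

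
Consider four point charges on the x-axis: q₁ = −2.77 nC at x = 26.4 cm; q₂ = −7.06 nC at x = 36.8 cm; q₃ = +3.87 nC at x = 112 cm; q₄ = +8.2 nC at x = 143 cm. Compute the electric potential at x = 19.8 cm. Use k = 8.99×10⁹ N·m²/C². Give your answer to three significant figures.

Electric potential is a scalar, so the contributions from each charge add algebraically: V = Σ kqᵢ/rᵢ.
Distances from the field point to each charge: r₁ = 0.0660 m, r₂ = 0.170 m, r₃ = 0.922 m, r₄ = 1.23 m.
V = k[(-2.77×10⁻⁹)/(0.0660) + (-7.06×10⁻⁹)/(0.170) + (3.87×10⁻⁹)/(0.922) + (8.20×10⁻⁹)/(1.23)] = -653 V.

-653 V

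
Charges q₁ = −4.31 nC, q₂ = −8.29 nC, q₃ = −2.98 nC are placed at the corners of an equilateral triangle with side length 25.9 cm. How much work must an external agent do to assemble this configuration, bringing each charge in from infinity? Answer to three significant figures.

2.54×10⁻⁶ J

The assembly work is the sum of pairwise potential energies, U = Σ_{i<j} kqᵢqⱼ/rᵢⱼ.
All three pair separations equal the side length, 0.259 m.
U = (1.24×10⁻⁶) + (4.46×10⁻⁷) + (8.57×10⁻⁷) = 2.54×10⁻⁶ J.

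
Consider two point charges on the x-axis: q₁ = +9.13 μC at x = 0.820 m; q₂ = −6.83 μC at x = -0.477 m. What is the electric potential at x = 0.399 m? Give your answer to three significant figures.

The total potential is the scalar sum of each charge's contribution, V = Σ kqᵢ/rᵢ.
Distances from the field point to each charge: r₁ = 0.421 m, r₂ = 0.876 m.
V = k[(9.13×10⁻⁶)/(0.421) + (-6.83×10⁻⁶)/(0.876)] = 1.25×10⁵ V.

1.25×10⁵ V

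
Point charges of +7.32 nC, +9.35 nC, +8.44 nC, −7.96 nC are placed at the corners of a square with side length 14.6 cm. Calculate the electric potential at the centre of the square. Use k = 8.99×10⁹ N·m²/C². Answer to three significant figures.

1490 V

The total potential is the scalar sum of each charge's contribution, V = Σ kqᵢ/rᵢ.
The distance from each corner to the centre is a√2/2 = 0.103 m.
V = k[(7.32×10⁻⁹)/(0.103) + (9.35×10⁻⁹)/(0.103) + (8.44×10⁻⁹)/(0.103) + (-7.96×10⁻⁹)/(0.103)] = 1490 V.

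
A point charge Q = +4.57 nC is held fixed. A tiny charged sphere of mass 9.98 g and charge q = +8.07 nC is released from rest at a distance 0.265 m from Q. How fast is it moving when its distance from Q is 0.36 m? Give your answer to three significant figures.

8.13×10⁻³ m/s

Only the electrostatic force acts, so mechanical energy is conserved: ½mv² = U₁ − U₂ = kQq(1/r₁ − 1/r₂).
U₁ − U₂ = (8.99×10⁹ N·m²/C²)(4.57×10⁻⁹ C)(8.07×10⁻⁹ C)(1/0.265 − 1/0.360) = 3.30×10⁻⁷ J.
v = √(2·3.30×10⁻⁷/9.98×10⁻³) = 8.13×10⁻³ m/s.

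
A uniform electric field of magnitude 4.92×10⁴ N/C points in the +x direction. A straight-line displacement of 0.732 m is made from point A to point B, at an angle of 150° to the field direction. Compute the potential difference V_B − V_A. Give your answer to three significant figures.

3.12×10⁴ V

Only the component of displacement along E changes the potential: ΔV = −E·d·cosθ.
ΔV = −(4.92×10⁴ V/m)(0.732 m)cos150° = 3.12×10⁴ V.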